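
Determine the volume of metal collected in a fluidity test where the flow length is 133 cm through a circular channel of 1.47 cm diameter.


Formula: V = pi * (d/2)^2 * L  (cylinder volume)
Radius = 1.47/2 = 0.735 cm
V = pi * 0.735^2 * 133 = 225.7232 cm^3

Answer: 225.7232 cm^3


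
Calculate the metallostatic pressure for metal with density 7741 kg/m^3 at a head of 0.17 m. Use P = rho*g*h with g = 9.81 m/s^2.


Formula: P = rho * g * h
rho * g = 7741 * 9.81 = 75939.21 N/m^3
P = 75939.21 * 0.17 = 12909.6657 Pa

Final answer: 12909.6657 Pa


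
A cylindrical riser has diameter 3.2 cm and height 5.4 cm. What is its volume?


Formula: V = pi * (D/2)^2 * H  (cylinder volume)
Radius = D/2 = 3.2/2 = 1.6 cm
V = pi * 1.6^2 * 5.4 = 43.4294 cm^3

Final answer: 43.4294 cm^3


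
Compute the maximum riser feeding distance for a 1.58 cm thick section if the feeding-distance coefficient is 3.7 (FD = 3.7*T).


Formula: FD = 3.7 * T  (riser feeding-distance rule)
FD = 3.7 * 1.58 cm = 5.8460 cm


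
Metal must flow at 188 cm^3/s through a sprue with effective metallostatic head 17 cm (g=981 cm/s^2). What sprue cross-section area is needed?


Formula: v = sqrt(2*g*h), A = Q/v
Velocity: v = sqrt(2 * 981 * 17) = sqrt(33354) = 182.6308 cm/s
Sprue area: A = Q / v = 188 / 182.6308 = 1.0294 cm^2

Final answer: 1.0294 cm^2


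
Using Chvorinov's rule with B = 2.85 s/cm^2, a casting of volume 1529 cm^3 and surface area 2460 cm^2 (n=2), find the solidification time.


Formula: t_s = B * (V/A)^n  (Chvorinov's rule, n=2)
Modulus M = V/A = 1529/2460 = 0.621545 cm
M^2 = 0.621545^2 = 0.386318 cm^2
t_s = 2.85 * 0.386318 = 1.1010 s

Answer: 1.1010 s


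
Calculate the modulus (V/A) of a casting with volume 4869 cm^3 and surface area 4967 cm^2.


Formula: Casting Modulus M = V / A
M = 4869 cm^3 / 4967 cm^2 = 0.9803 cm

Answer: 0.9803 cm


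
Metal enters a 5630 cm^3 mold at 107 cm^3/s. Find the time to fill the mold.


Formula: t_fill = V_mold / Q_flow
t = 5630 cm^3 / 107 cm^3/s = 52.6168 s

52.6168 s


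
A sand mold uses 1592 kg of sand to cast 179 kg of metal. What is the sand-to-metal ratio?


Formula: Sand-to-Metal Ratio = W_sand / W_metal
Ratio = 1592 kg / 179 kg = 8.8939


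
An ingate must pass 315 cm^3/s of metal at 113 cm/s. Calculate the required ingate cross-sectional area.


Formula: A_ingate = Q / v  (continuity equation)
A = 315 cm^3/s / 113 cm/s = 2.7876 cm^2


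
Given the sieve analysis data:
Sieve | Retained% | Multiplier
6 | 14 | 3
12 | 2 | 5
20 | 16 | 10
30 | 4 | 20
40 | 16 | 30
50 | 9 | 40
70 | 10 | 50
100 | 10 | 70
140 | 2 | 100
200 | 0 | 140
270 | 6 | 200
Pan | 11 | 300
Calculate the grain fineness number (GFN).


Formula: GFN = sum(pct * multiplier) / sum(pct)
sum(pct * multiplier) = 7032
sum(pct) = 100
GFN = 7032 / 100 = 70.32

Answer: 70.32


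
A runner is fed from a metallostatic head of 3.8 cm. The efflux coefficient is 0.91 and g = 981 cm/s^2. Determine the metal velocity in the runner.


Formula: v = Cd * sqrt(2 * g * h)  (Torricelli with discharge coefficient)
2*g*h = 2 * 981 * 3.8 = 7455.6 cm^2/s^2
sqrt(7455.6) = 86.34582 cm/s
v = 0.91 * 86.34582 = 78.5747 cm/s

Final answer: 78.5747 cm/s


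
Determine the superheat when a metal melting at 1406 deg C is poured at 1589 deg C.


Formula: Superheat = T_pour - T_melt
Superheat = 1589 - 1406 = 183 deg C

Final answer: 183 deg C


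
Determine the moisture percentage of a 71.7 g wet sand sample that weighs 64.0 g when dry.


Formula: MC = (W_wet - W_dry) / W_wet * 100
Water mass = 71.7 - 64.0 = 7.7 g
MC = 7.7 / 71.7 * 100 = 10.7392%

Answer: 10.7392%


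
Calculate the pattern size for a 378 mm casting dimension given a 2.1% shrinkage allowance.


Formula: L_pattern = L_casting * (1 + shrinkage_rate/100)
Shrinkage factor = 1 + 2.1/100 = 1.021
L_pattern = 378 mm * 1.021 = 385.9380 mm

Answer: 385.9380 mm


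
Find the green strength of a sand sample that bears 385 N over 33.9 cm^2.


Formula: Compressive Strength = Force / Area
Strength = 385 N / 33.9 cm^2 = 11.3569 N/cm^2

11.3569 N/cm^2


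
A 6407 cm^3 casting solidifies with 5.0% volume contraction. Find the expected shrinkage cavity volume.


Formula: V_shrink = V_casting * shrinkage_pct / 100
V_shrink = 6407 cm^3 * 5.0 / 100 = 320.3500 cm^3

Answer: 320.3500 cm^3


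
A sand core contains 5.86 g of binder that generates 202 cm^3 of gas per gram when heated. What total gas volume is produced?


Formula: V_gas = W_binder * gas_evolution_rate
V = 5.86 g * 202 cm^3/g = 1183.7200 cm^3

Answer: 1183.7200 cm^3


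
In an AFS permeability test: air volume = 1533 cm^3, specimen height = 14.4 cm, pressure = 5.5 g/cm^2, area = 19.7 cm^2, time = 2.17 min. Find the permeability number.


Formula: Permeability Number P = (V * H) / (p * A * t)
Numerator: V * H = 1533 * 14.4 = 22075.2
Denominator: p * A * t = 5.5 * 19.7 * 2.17 = 235.1195
P = 22075.2 / 235.1195 = 93.8893

93.8893


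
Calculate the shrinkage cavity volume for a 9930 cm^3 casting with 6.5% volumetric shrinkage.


Formula: V_shrink = V_casting * shrinkage_pct / 100
V_shrink = 9930 cm^3 * 6.5 / 100 = 645.4500 cm^3


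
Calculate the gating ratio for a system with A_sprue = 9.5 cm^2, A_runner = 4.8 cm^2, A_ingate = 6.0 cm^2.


Sprue:Runner:Ingate = 1 : 4.8/9.5 : 6.0/9.5 = 1:0.51:0.63

Answer: 1:0.51:0.63


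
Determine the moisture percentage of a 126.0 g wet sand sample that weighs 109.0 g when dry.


Formula: MC = (W_wet - W_dry) / W_wet * 100
Water mass = 126.0 - 109.0 = 17.0 g
MC = 17.0 / 126.0 * 100 = 13.4921%

Final answer: 13.4921%


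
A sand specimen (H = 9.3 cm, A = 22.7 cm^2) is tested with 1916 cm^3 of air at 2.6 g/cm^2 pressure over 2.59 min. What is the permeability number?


Formula: Permeability Number P = (V * H) / (p * A * t)
Numerator: V * H = 1916 * 9.3 = 17818.8
Denominator: p * A * t = 2.6 * 22.7 * 2.59 = 152.8618
P = 17818.8 / 152.8618 = 116.5680

Answer: 116.5680


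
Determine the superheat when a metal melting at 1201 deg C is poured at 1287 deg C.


Formula: Superheat = T_pour - T_melt
Superheat = 1287 - 1201 = 86 deg C

Final answer: 86 deg C


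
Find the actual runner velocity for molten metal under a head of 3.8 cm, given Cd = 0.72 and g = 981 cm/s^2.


Formula: v = Cd * sqrt(2 * g * h)  (Torricelli with discharge coefficient)
2*g*h = 2 * 981 * 3.8 = 7455.6 cm^2/s^2
sqrt(7455.6) = 86.34582 cm/s
v = 0.72 * 86.34582 = 62.1690 cm/s

62.1690 cm/s


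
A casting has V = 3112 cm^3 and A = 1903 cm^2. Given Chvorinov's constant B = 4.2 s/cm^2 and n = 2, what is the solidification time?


Formula: t_s = B * (V/A)^n  (Chvorinov's rule, n=2)
Modulus M = V/A = 3112/1903 = 1.635313 cm
M^2 = 1.635313^2 = 2.674249 cm^2
t_s = 4.2 * 2.674249 = 11.2318 s

11.2318 s


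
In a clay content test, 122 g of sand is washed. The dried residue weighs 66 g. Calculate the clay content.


Formula: Clay% = (W_total - W_washed) / W_total * 100
Clay mass = 122 - 66 = 56 g
Clay% = 56 / 122 * 100 = 45.9016%

45.9016%


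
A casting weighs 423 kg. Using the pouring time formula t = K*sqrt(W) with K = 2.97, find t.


Formula: t = K * sqrt(W)
sqrt(W) = sqrt(423) = 20.56696
t = 2.97 * 20.56696 = 61.0839 s


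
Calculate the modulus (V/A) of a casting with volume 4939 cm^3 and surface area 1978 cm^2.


Formula: Casting Modulus M = V / A
M = 4939 cm^3 / 1978 cm^2 = 2.4970 cm


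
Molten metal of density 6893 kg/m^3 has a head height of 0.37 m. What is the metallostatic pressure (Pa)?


Formula: P = rho * g * h
rho * g = 6893 * 9.81 = 67620.33 N/m^3
P = 67620.33 * 0.37 = 25019.5221 Pa

Final answer: 25019.5221 Pa


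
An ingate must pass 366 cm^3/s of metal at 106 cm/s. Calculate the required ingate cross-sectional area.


Formula: A_ingate = Q / v  (continuity equation)
A = 366 cm^3/s / 106 cm/s = 3.4528 cm^2

Answer: 3.4528 cm^2


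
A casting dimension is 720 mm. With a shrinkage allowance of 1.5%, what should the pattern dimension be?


Formula: L_pattern = L_casting * (1 + shrinkage_rate/100)
Shrinkage factor = 1 + 1.5/100 = 1.015
L_pattern = 720 mm * 1.015 = 730.8000 mm

730.8000 mm


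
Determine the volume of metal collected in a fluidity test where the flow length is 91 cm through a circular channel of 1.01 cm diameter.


Formula: V = pi * (d/2)^2 * L  (cylinder volume)
Radius = 1.01/2 = 0.505 cm
V = pi * 0.505^2 * 91 = 72.9078 cm^3


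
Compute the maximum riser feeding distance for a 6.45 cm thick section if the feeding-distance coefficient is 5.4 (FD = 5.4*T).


Formula: FD = 5.4 * T  (riser feeding-distance rule)
FD = 5.4 * 6.45 cm = 34.8300 cm

34.8300 cm


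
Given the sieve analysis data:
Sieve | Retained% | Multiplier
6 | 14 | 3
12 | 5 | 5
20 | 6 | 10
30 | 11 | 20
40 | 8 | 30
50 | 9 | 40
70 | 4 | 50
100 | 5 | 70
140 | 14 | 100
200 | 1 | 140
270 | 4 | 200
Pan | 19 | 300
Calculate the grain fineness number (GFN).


Formula: GFN = sum(pct * multiplier) / sum(pct)
sum(pct * multiplier) = 9537
sum(pct) = 100
GFN = 9537 / 100 = 95.37

Final answer: 95.37


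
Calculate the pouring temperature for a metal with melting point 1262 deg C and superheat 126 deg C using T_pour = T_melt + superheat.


Formula: T_pour = T_melt + Superheat
T_pour = 1262 + 126 = 1388 deg C

1388 deg C


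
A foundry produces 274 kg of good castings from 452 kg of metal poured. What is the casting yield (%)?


Formula: Casting Yield = (W_good / W_total) * 100
Yield = (274 kg / 452 kg) * 100 = 60.6195%

Answer: 60.6195%


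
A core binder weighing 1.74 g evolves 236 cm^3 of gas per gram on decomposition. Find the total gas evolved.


Formula: V_gas = W_binder * gas_evolution_rate
V = 1.74 g * 236 cm^3/g = 410.6400 cm^3

Final answer: 410.6400 cm^3


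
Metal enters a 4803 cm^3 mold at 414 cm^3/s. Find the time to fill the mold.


Formula: t_fill = V_mold / Q_flow
t = 4803 cm^3 / 414 cm^3/s = 11.6014 s

Answer: 11.6014 s


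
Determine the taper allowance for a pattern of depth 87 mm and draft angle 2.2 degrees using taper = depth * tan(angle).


Formula: taper = depth * tan(draft_angle)
tan(2.2 deg) = 0.0384161
taper = 87 mm * 0.0384161 = 3.3422 mm


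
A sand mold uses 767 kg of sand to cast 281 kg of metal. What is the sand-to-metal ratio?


Formula: Sand-to-Metal Ratio = W_sand / W_metal
Ratio = 767 kg / 281 kg = 2.7295

Final answer: 2.7295


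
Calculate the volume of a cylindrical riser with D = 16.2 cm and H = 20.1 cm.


Formula: V = pi * (D/2)^2 * H  (cylinder volume)
Radius = D/2 = 16.2/2 = 8.1 cm
V = pi * 8.1^2 * 20.1 = 4143.0099 cm^3

Final answer: 4143.0099 cm^3


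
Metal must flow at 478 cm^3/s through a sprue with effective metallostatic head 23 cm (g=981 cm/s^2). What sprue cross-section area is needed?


Formula: v = sqrt(2*g*h), A = Q/v
Velocity: v = sqrt(2 * 981 * 23) = sqrt(45126) = 212.4288 cm/s
Sprue area: A = Q / v = 478 / 212.4288 = 2.2502 cm^2

2.2502 cm^2


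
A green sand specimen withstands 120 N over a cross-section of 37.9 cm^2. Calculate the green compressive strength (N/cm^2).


Formula: Compressive Strength = Force / Area
Strength = 120 N / 37.9 cm^2 = 3.1662 N/cm^2

Final answer: 3.1662 N/cm^2


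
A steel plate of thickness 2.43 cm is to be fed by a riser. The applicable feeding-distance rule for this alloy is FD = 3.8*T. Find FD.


Formula: FD = 3.8 * T  (riser feeding-distance rule)
FD = 3.8 * 2.43 cm = 9.2340 cm


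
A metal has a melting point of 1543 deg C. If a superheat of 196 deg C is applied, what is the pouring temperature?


Formula: T_pour = T_melt + Superheat
T_pour = 1543 + 196 = 1739 deg C

Answer: 1739 deg C


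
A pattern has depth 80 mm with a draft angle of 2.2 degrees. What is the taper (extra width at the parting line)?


Formula: taper = depth * tan(draft_angle)
tan(2.2 deg) = 0.0384161
taper = 80 mm * 0.0384161 = 3.0733 mm

3.0733 mm


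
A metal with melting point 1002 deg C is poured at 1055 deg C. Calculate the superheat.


Formula: Superheat = T_pour - T_melt
Superheat = 1055 - 1002 = 53 deg C

Final answer: 53 deg C


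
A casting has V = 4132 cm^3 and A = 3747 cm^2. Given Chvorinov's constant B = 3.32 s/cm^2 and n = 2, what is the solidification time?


Formula: t_s = B * (V/A)^n  (Chvorinov's rule, n=2)
Modulus M = V/A = 4132/3747 = 1.102749 cm
M^2 = 1.102749^2 = 1.216055 cm^2
t_s = 3.32 * 1.216055 = 4.0373 s

Final answer: 4.0373 s


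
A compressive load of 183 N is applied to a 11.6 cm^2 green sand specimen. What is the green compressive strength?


Formula: Compressive Strength = Force / Area
Strength = 183 N / 11.6 cm^2 = 15.7759 N/cm^2

15.7759 N/cm^2


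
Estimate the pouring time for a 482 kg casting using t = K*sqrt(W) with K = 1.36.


Formula: t = K * sqrt(W)
sqrt(W) = sqrt(482) = 21.95450
t = 1.36 * 21.95450 = 29.8581 s

29.8581 s


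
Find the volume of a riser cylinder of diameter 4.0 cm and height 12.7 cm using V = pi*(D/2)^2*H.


Formula: V = pi * (D/2)^2 * H  (cylinder volume)
Radius = D/2 = 4.0/2 = 2.0 cm
V = pi * 2.0^2 * 12.7 = 159.5929 cm^3

Final answer: 159.5929 cm^3


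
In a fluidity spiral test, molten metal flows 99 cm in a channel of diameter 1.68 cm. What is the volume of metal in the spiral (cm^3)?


Formula: V = pi * (d/2)^2 * L  (cylinder volume)
Radius = 1.68/2 = 0.84 cm
V = pi * 0.84^2 * 99 = 219.4541 cm^3

Final answer: 219.4541 cm^3


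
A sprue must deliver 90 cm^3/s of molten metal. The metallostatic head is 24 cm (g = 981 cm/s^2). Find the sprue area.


Formula: v = sqrt(2*g*h), A = Q/v
Velocity: v = sqrt(2 * 981 * 24) = sqrt(47088) = 216.9977 cm/s
Sprue area: A = Q / v = 90 / 216.9977 = 0.4148 cm^2

Answer: 0.4148 cm^2


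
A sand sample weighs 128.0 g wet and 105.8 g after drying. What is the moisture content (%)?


Formula: MC = (W_wet - W_dry) / W_wet * 100
Water mass = 128.0 - 105.8 = 22.2 g
MC = 22.2 / 128.0 * 100 = 17.3438%


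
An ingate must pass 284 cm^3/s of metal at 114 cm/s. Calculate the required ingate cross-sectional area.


Formula: A_ingate = Q / v  (continuity equation)
A = 284 cm^3/s / 114 cm/s = 2.4912 cm^2


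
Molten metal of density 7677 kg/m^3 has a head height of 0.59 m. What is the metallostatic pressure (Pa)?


Formula: P = rho * g * h
rho * g = 7677 * 9.81 = 75311.37 N/m^3
P = 75311.37 * 0.59 = 44433.7083 Pa

44433.7083 Pa


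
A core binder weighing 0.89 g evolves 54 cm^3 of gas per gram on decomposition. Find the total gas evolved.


Formula: V_gas = W_binder * gas_evolution_rate
V = 0.89 g * 54 cm^3/g = 48.0600 cm^3

48.0600 cm^3


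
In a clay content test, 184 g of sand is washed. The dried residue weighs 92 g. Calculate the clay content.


Formula: Clay% = (W_total - W_washed) / W_total * 100
Clay mass = 184 - 92 = 92 g
Clay% = 92 / 184 * 100 = 50.0000%

Final answer: 50.0000%


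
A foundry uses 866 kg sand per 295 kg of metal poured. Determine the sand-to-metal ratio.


Formula: Sand-to-Metal Ratio = W_sand / W_metal
Ratio = 866 kg / 295 kg = 2.9356

2.9356


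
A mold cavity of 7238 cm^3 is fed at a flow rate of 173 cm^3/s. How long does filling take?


Formula: t_fill = V_mold / Q_flow
t = 7238 cm^3 / 173 cm^3/s = 41.8382 s

Answer: 41.8382 s


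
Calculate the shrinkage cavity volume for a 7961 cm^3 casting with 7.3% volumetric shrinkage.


Formula: V_shrink = V_casting * shrinkage_pct / 100
V_shrink = 7961 cm^3 * 7.3 / 100 = 581.1530 cm^3


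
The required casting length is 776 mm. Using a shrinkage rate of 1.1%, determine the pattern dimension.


Formula: L_pattern = L_casting * (1 + shrinkage_rate/100)
Shrinkage factor = 1 + 1.1/100 = 1.011
L_pattern = 776 mm * 1.011 = 784.5360 mm

784.5360 mm


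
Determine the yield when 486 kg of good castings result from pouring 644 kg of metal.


Formula: Casting Yield = (W_good / W_total) * 100
Yield = (486 kg / 644 kg) * 100 = 75.4658%


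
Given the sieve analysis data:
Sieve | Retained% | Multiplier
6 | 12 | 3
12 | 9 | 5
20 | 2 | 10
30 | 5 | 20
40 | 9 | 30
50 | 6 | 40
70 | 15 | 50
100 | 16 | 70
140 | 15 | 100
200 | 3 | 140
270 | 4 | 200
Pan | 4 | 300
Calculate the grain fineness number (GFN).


Formula: GFN = sum(pct * multiplier) / sum(pct)
sum(pct * multiplier) = 6501
sum(pct) = 100
GFN = 6501 / 100 = 65.01

65.01


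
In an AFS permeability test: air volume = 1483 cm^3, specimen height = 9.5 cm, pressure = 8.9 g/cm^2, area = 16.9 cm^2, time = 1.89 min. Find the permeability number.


Formula: Permeability Number P = (V * H) / (p * A * t)
Numerator: V * H = 1483 * 9.5 = 14088.5
Denominator: p * A * t = 8.9 * 16.9 * 1.89 = 284.2749
P = 14088.5 / 284.2749 = 49.5594

Answer: 49.5594


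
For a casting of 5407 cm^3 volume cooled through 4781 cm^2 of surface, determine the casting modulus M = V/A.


Formula: Casting Modulus M = V / A
M = 5407 cm^3 / 4781 cm^2 = 1.1309 cm


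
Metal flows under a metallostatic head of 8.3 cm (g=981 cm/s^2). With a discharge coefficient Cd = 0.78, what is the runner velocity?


Formula: v = Cd * sqrt(2 * g * h)  (Torricelli with discharge coefficient)
2*g*h = 2 * 981 * 8.3 = 16284.6 cm^2/s^2
sqrt(16284.6) = 127.61113 cm/s
v = 0.78 * 127.61113 = 99.5367 cm/s

Answer: 99.5367 cm/s


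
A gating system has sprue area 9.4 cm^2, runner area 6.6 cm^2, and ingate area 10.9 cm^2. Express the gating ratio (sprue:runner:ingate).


Sprue:Runner:Ingate = 1 : 6.6/9.4 : 10.9/9.4 = 1:0.70:1.16

Final answer: 1:0.70:1.16


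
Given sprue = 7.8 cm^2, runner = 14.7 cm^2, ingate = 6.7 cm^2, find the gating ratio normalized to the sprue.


Sprue:Runner:Ingate = 1 : 14.7/7.8 : 6.7/7.8 = 1:1.88:0.86


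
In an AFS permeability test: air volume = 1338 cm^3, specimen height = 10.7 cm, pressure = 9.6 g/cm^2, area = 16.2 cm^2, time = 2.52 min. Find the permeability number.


Formula: Permeability Number P = (V * H) / (p * A * t)
Numerator: V * H = 1338 * 10.7 = 14316.6
Denominator: p * A * t = 9.6 * 16.2 * 2.52 = 391.9104
P = 14316.6 / 391.9104 = 36.5303

36.5303


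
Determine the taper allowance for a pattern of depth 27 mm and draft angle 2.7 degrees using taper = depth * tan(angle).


Formula: taper = depth * tan(draft_angle)
tan(2.7 deg) = 0.0471588
taper = 27 mm * 0.0471588 = 1.2733 mm

Final answer: 1.2733 mm


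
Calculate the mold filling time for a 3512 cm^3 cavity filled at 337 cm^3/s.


Formula: t_fill = V_mold / Q_flow
t = 3512 cm^3 / 337 cm^3/s = 10.4214 s


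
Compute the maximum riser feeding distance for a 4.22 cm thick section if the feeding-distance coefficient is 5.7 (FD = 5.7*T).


Formula: FD = 5.7 * T  (riser feeding-distance rule)
FD = 5.7 * 4.22 cm = 24.0540 cm

Answer: 24.0540 cm


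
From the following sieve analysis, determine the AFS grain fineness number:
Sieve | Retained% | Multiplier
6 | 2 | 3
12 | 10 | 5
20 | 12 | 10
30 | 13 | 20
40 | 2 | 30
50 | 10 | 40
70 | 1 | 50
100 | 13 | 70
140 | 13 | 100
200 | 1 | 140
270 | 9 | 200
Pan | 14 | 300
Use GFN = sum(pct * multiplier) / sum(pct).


Formula: GFN = sum(pct * multiplier) / sum(pct)
sum(pct * multiplier) = 9296
sum(pct) = 100
GFN = 9296 / 100 = 92.96


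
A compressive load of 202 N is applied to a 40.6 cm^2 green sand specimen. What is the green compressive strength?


Formula: Compressive Strength = Force / Area
Strength = 202 N / 40.6 cm^2 = 4.9754 N/cm^2

Answer: 4.9754 N/cm^2


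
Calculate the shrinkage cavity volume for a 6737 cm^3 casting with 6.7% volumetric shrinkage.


Formula: V_shrink = V_casting * shrinkage_pct / 100
V_shrink = 6737 cm^3 * 6.7 / 100 = 451.3790 cm^3

Final answer: 451.3790 cm^3


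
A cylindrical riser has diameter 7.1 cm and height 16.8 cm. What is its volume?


Formula: V = pi * (D/2)^2 * H  (cylinder volume)
Radius = D/2 = 7.1/2 = 3.55 cm
V = pi * 3.55^2 * 16.8 = 665.1443 cm^3

Answer: 665.1443 cm^3


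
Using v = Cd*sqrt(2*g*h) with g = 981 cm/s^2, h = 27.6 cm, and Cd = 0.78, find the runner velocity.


Formula: v = Cd * sqrt(2 * g * h)  (Torricelli with discharge coefficient)
2*g*h = 2 * 981 * 27.6 = 54151.2 cm^2/s^2
sqrt(54151.2) = 232.70410 cm/s
v = 0.78 * 232.70410 = 181.5092 cm/s


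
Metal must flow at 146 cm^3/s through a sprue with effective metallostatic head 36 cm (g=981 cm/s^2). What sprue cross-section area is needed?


Formula: v = sqrt(2*g*h), A = Q/v
Velocity: v = sqrt(2 * 981 * 36) = sqrt(70632) = 265.7668 cm/s
Sprue area: A = Q / v = 146 / 265.7668 = 0.5494 cm^2

0.5494 cm^2


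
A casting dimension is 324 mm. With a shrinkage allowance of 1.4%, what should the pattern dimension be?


Formula: L_pattern = L_casting * (1 + shrinkage_rate/100)
Shrinkage factor = 1 + 1.4/100 = 1.014
L_pattern = 324 mm * 1.014 = 328.5360 mm

Final answer: 328.5360 mm


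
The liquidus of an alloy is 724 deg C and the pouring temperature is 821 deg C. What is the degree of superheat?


Formula: Superheat = T_pour - T_melt
Superheat = 821 - 724 = 97 deg C


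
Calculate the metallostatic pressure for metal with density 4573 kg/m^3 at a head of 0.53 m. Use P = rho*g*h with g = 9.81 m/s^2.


Formula: P = rho * g * h
rho * g = 4573 * 9.81 = 44861.13 N/m^3
P = 44861.13 * 0.53 = 23776.3989 Pa

23776.3989 Pa


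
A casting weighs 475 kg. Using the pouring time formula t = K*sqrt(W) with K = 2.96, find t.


Formula: t = K * sqrt(W)
sqrt(W) = sqrt(475) = 21.79449
t = 2.96 * 21.79449 = 64.5117 s


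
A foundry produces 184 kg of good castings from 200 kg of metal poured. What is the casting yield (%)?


Formula: Casting Yield = (W_good / W_total) * 100
Yield = (184 kg / 200 kg) * 100 = 92.0000%


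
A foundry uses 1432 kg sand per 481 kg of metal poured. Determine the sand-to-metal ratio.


Formula: Sand-to-Metal Ratio = W_sand / W_metal
Ratio = 1432 kg / 481 kg = 2.9771


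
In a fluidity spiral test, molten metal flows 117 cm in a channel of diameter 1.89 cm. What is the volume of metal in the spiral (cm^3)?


Formula: V = pi * (d/2)^2 * L  (cylinder volume)
Radius = 1.89/2 = 0.945 cm
V = pi * 0.945^2 * 117 = 328.2459 cm^3

Answer: 328.2459 cm^3


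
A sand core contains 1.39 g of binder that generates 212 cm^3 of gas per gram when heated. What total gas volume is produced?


Formula: V_gas = W_binder * gas_evolution_rate
V = 1.39 g * 212 cm^3/g = 294.6800 cm^3

Final answer: 294.6800 cm^3


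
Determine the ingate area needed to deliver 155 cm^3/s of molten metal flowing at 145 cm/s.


Formula: A_ingate = Q / v  (continuity equation)
A = 155 cm^3/s / 145 cm/s = 1.0690 cm^2

Final answer: 1.0690 cm^2


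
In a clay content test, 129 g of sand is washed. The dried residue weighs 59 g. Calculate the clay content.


Formula: Clay% = (W_total - W_washed) / W_total * 100
Clay mass = 129 - 59 = 70 g
Clay% = 70 / 129 * 100 = 54.2636%

54.2636%


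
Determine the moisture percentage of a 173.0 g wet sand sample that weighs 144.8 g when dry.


Formula: MC = (W_wet - W_dry) / W_wet * 100
Water mass = 173.0 - 144.8 = 28.2 g
MC = 28.2 / 173.0 * 100 = 16.3006%


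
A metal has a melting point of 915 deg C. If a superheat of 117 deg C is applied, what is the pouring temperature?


Formula: T_pour = T_melt + Superheat
T_pour = 915 + 117 = 1032 deg C

Answer: 1032 deg C


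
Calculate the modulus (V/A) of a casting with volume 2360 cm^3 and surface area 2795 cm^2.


Formula: Casting Modulus M = V / A
M = 2360 cm^3 / 2795 cm^2 = 0.8444 cm

0.8444 cm


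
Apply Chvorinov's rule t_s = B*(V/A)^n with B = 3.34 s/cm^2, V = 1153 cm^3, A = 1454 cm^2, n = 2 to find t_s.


Formula: t_s = B * (V/A)^n  (Chvorinov's rule, n=2)
Modulus M = V/A = 1153/1454 = 0.792985 cm
M^2 = 0.792985^2 = 0.628825 cm^2
t_s = 3.34 * 0.628825 = 2.1003 s

2.1003 s


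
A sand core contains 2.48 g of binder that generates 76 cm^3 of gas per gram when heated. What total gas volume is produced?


Formula: V_gas = W_binder * gas_evolution_rate
V = 2.48 g * 76 cm^3/g = 188.4800 cm^3

Answer: 188.4800 cm^3


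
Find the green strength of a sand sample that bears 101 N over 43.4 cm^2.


Formula: Compressive Strength = Force / Area
Strength = 101 N / 43.4 cm^2 = 2.3272 N/cm^2


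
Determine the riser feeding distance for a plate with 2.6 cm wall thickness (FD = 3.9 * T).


Formula: FD = 3.9 * T  (riser feeding-distance rule)
FD = 3.9 * 2.6 cm = 10.1400 cm

Answer: 10.1400 cm


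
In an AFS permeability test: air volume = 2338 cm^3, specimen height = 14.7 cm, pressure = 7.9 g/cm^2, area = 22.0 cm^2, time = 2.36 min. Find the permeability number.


Formula: Permeability Number P = (V * H) / (p * A * t)
Numerator: V * H = 2338 * 14.7 = 34368.6
Denominator: p * A * t = 7.9 * 22.0 * 2.36 = 410.168
P = 34368.6 / 410.168 = 83.7915

83.7915


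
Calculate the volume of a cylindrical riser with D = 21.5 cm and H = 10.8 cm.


Formula: V = pi * (D/2)^2 * H  (cylinder volume)
Radius = D/2 = 21.5/2 = 10.75 cm
V = pi * 10.75^2 * 10.8 = 3920.9433 cm^3

Answer: 3920.9433 cm^3


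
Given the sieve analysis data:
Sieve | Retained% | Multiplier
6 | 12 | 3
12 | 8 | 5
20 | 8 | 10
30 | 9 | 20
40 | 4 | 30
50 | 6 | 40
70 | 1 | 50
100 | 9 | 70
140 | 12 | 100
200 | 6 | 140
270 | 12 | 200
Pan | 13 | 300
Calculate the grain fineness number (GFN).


Formula: GFN = sum(pct * multiplier) / sum(pct)
sum(pct * multiplier) = 9716
sum(pct) = 100
GFN = 9716 / 100 = 97.16

97.16


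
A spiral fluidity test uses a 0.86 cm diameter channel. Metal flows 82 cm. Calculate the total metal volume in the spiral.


Formula: V = pi * (d/2)^2 * L  (cylinder volume)
Radius = 0.86/2 = 0.43 cm
V = pi * 0.43^2 * 82 = 47.6322 cm^3

Answer: 47.6322 cm^3


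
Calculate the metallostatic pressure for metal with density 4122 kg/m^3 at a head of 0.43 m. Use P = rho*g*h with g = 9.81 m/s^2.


Formula: P = rho * g * h
rho * g = 4122 * 9.81 = 40436.82 N/m^3
P = 40436.82 * 0.43 = 17387.8326 Pa

Final answer: 17387.8326 Pa


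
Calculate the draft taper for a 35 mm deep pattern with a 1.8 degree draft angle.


Formula: taper = depth * tan(draft_angle)
tan(1.8 deg) = 0.0314263
taper = 35 mm * 0.0314263 = 1.0999 mm

Answer: 1.0999 mm


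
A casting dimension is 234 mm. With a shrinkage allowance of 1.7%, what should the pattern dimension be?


Formula: L_pattern = L_casting * (1 + shrinkage_rate/100)
Shrinkage factor = 1 + 1.7/100 = 1.017
L_pattern = 234 mm * 1.017 = 237.9780 mm

237.9780 mm


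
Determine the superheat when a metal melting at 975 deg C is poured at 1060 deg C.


Formula: Superheat = T_pour - T_melt
Superheat = 1060 - 975 = 85 deg C

85 deg C


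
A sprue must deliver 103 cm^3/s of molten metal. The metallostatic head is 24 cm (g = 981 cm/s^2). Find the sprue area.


Formula: v = sqrt(2*g*h), A = Q/v
Velocity: v = sqrt(2 * 981 * 24) = sqrt(47088) = 216.9977 cm/s
Sprue area: A = Q / v = 103 / 216.9977 = 0.4747 cm^2

Final answer: 0.4747 cm^2


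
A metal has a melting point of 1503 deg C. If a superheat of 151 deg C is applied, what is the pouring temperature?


Formula: T_pour = T_melt + Superheat
T_pour = 1503 + 151 = 1654 deg C

Final answer: 1654 deg C


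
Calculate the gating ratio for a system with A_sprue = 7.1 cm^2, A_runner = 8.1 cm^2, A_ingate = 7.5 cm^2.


Sprue:Runner:Ingate = 1 : 8.1/7.1 : 7.5/7.1 = 1:1.14:1.06

Answer: 1:1.14:1.06


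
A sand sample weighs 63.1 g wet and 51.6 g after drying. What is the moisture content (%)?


Formula: MC = (W_wet - W_dry) / W_wet * 100
Water mass = 63.1 - 51.6 = 11.5 g
MC = 11.5 / 63.1 * 100 = 18.2250%

Answer: 18.2250%


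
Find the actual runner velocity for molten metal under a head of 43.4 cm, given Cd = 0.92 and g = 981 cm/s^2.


Formula: v = Cd * sqrt(2 * g * h)  (Torricelli with discharge coefficient)
2*g*h = 2 * 981 * 43.4 = 85150.8 cm^2/s^2
sqrt(85150.8) = 291.80610 cm/s
v = 0.92 * 291.80610 = 268.4616 cm/s

Final answer: 268.4616 cm/s


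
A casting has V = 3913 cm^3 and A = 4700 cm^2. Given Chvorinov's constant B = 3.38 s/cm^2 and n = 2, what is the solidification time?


Formula: t_s = B * (V/A)^n  (Chvorinov's rule, n=2)
Modulus M = V/A = 3913/4700 = 0.832553 cm
M^2 = 0.832553^2 = 0.693144 cm^2
t_s = 3.38 * 0.693144 = 2.3428 s

Answer: 2.3428 s


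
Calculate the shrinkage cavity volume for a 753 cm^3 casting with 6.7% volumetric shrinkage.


Formula: V_shrink = V_casting * shrinkage_pct / 100
V_shrink = 753 cm^3 * 6.7 / 100 = 50.4510 cm^3

Final answer: 50.4510 cm^3


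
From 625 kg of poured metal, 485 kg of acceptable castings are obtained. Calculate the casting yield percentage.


Formula: Casting Yield = (W_good / W_total) * 100
Yield = (485 kg / 625 kg) * 100 = 77.6000%

Final answer: 77.6000%


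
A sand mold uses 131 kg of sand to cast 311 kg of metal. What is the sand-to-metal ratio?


Formula: Sand-to-Metal Ratio = W_sand / W_metal
Ratio = 131 kg / 311 kg = 0.4212


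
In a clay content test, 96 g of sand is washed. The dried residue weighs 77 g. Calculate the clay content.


Formula: Clay% = (W_total - W_washed) / W_total * 100
Clay mass = 96 - 77 = 19 g
Clay% = 19 / 96 * 100 = 19.7917%


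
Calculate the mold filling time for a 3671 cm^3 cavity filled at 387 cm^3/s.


Formula: t_fill = V_mold / Q_flow
t = 3671 cm^3 / 387 cm^3/s = 9.4858 s

9.4858 s


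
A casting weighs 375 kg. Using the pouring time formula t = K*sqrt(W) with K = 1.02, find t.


Formula: t = K * sqrt(W)
sqrt(W) = sqrt(375) = 19.36492
t = 1.02 * 19.36492 = 19.7522 s


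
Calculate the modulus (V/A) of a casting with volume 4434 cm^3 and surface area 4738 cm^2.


Formula: Casting Modulus M = V / A
M = 4434 cm^3 / 4738 cm^2 = 0.9358 cm

Final answer: 0.9358 cm


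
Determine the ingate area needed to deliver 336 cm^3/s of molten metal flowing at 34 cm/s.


Formula: A_ingate = Q / v  (continuity equation)
A = 336 cm^3/s / 34 cm/s = 9.8824 cm^2

9.8824 cm^2


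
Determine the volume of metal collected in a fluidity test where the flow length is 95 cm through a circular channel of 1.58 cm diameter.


Formula: V = pi * (d/2)^2 * L  (cylinder volume)
Radius = 1.58/2 = 0.79 cm
V = pi * 0.79^2 * 95 = 186.2635 cm^3


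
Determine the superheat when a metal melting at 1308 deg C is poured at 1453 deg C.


Formula: Superheat = T_pour - T_melt
Superheat = 1453 - 1308 = 145 deg C


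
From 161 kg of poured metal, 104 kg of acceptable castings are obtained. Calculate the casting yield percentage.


Formula: Casting Yield = (W_good / W_total) * 100
Yield = (104 kg / 161 kg) * 100 = 64.5963%


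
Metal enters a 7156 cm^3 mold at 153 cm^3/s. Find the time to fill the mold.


Formula: t_fill = V_mold / Q_flow
t = 7156 cm^3 / 153 cm^3/s = 46.7712 s

Answer: 46.7712 s


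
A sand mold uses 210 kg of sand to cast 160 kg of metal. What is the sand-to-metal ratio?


Formula: Sand-to-Metal Ratio = W_sand / W_metal
Ratio = 210 kg / 160 kg = 1.3125

Final answer: 1.3125


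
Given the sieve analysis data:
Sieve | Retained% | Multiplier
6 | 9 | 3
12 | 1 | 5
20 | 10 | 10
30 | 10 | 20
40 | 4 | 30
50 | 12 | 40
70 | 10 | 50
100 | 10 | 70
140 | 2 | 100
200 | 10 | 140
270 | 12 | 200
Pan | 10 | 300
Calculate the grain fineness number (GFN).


Formula: GFN = sum(pct * multiplier) / sum(pct)
sum(pct * multiplier) = 9132
sum(pct) = 100
GFN = 9132 / 100 = 91.32

Answer: 91.32


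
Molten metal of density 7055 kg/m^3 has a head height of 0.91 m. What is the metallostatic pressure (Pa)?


Formula: P = rho * g * h
rho * g = 7055 * 9.81 = 69209.55 N/m^3
P = 69209.55 * 0.91 = 62980.6905 Pa

Final answer: 62980.6905 Pa


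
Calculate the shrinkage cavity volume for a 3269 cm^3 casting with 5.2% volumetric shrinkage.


Formula: V_shrink = V_casting * shrinkage_pct / 100
V_shrink = 3269 cm^3 * 5.2 / 100 = 169.9880 cm^3


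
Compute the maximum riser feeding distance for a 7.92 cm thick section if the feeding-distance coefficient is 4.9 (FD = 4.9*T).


Formula: FD = 4.9 * T  (riser feeding-distance rule)
FD = 4.9 * 7.92 cm = 38.8080 cm


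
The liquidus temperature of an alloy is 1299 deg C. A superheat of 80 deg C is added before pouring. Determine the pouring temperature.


Formula: T_pour = T_melt + Superheat
T_pour = 1299 + 80 = 1379 deg C

Final answer: 1379 deg C


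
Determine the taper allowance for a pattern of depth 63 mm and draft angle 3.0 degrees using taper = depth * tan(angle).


Formula: taper = depth * tan(draft_angle)
tan(3.0 deg) = 0.0524078
taper = 63 mm * 0.0524078 = 3.3017 mm

Answer: 3.3017 mm


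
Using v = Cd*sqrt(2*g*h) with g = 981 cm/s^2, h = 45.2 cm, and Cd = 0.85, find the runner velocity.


Formula: v = Cd * sqrt(2 * g * h)  (Torricelli with discharge coefficient)
2*g*h = 2 * 981 * 45.2 = 88682.4 cm^2/s^2
sqrt(88682.4) = 297.79590 cm/s
v = 0.85 * 297.79590 = 253.1265 cm/s

Answer: 253.1265 cm/s


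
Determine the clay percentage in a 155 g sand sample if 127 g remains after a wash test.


Formula: Clay% = (W_total - W_washed) / W_total * 100
Clay mass = 155 - 127 = 28 g
Clay% = 28 / 155 * 100 = 18.0645%

Answer: 18.0645%


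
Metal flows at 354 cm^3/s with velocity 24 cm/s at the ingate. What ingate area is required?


Formula: A_ingate = Q / v  (continuity equation)
A = 354 cm^3/s / 24 cm/s = 14.7500 cm^2


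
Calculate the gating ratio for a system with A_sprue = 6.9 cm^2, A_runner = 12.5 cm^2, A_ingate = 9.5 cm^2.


Sprue:Runner:Ingate = 1 : 12.5/6.9 : 9.5/6.9 = 1:1.81:1.38


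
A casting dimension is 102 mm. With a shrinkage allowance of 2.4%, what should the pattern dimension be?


Formula: L_pattern = L_casting * (1 + shrinkage_rate/100)
Shrinkage factor = 1 + 2.4/100 = 1.024
L_pattern = 102 mm * 1.024 = 104.4480 mm

104.4480 mm


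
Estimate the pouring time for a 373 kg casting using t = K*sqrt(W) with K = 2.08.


Formula: t = K * sqrt(W)
sqrt(W) = sqrt(373) = 19.31321
t = 2.08 * 19.31321 = 40.1715 s


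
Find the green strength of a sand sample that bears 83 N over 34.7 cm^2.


Formula: Compressive Strength = Force / Area
Strength = 83 N / 34.7 cm^2 = 2.3919 N/cm^2


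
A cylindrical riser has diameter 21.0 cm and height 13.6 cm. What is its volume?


Formula: V = pi * (D/2)^2 * H  (cylinder volume)
Radius = D/2 = 21.0/2 = 10.5 cm
V = pi * 10.5^2 * 13.6 = 4710.5040 cm^3


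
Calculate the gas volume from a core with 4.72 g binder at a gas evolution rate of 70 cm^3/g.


Formula: V_gas = W_binder * gas_evolution_rate
V = 4.72 g * 70 cm^3/g = 330.4000 cm^3

Answer: 330.4000 cm^3


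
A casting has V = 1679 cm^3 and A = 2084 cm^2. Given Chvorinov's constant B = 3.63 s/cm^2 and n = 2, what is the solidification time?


Formula: t_s = B * (V/A)^n  (Chvorinov's rule, n=2)
Modulus M = V/A = 1679/2084 = 0.805662 cm
M^2 = 0.805662^2 = 0.649091 cm^2
t_s = 3.63 * 0.649091 = 2.3562 s

Final answer: 2.3562 s


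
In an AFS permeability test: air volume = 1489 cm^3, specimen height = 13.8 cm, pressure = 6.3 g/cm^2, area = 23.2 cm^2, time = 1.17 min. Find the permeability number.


Formula: Permeability Number P = (V * H) / (p * A * t)
Numerator: V * H = 1489 * 13.8 = 20548.2
Denominator: p * A * t = 6.3 * 23.2 * 1.17 = 171.0072
P = 20548.2 / 171.0072 = 120.1599

Answer: 120.1599


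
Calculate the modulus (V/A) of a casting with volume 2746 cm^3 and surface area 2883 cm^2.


Formula: Casting Modulus M = V / A
M = 2746 cm^3 / 2883 cm^2 = 0.9525 cm


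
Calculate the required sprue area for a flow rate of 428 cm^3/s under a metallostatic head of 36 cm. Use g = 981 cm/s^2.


Formula: v = sqrt(2*g*h), A = Q/v
Velocity: v = sqrt(2 * 981 * 36) = sqrt(70632) = 265.7668 cm/s
Sprue area: A = Q / v = 428 / 265.7668 = 1.6104 cm^2

1.6104 cm^2


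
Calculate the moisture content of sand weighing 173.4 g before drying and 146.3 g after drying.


Formula: MC = (W_wet - W_dry) / W_wet * 100
Water mass = 173.4 - 146.3 = 27.1 g
MC = 27.1 / 173.4 * 100 = 15.6286%

Answer: 15.6286%


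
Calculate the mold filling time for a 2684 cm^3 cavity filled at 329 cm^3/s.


Formula: t_fill = V_mold / Q_flow
t = 2684 cm^3 / 329 cm^3/s = 8.1581 s

Answer: 8.1581 s


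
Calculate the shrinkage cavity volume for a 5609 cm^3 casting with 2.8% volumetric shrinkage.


Formula: V_shrink = V_casting * shrinkage_pct / 100
V_shrink = 5609 cm^3 * 2.8 / 100 = 157.0520 cm^3

Final answer: 157.0520 cm^3


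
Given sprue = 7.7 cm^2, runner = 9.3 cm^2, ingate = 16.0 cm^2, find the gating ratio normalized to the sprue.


Sprue:Runner:Ingate = 1 : 9.3/7.7 : 16.0/7.7 = 1:1.21:2.08

Final answer: 1:1.21:2.08


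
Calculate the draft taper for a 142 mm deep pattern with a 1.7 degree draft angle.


Formula: taper = depth * tan(draft_angle)
tan(1.7 deg) = 0.0296793
taper = 142 mm * 0.0296793 = 4.2145 mm

Answer: 4.2145 mm


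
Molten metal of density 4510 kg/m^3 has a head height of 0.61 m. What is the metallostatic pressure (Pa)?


Formula: P = rho * g * h
rho * g = 4510 * 9.81 = 44243.1 N/m^3
P = 44243.1 * 0.61 = 26988.2910 Pa

Final answer: 26988.2910 Pa


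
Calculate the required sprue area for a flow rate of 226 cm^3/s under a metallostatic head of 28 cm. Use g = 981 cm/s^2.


Formula: v = sqrt(2*g*h), A = Q/v
Velocity: v = sqrt(2 * 981 * 28) = sqrt(54936) = 234.3843 cm/s
Sprue area: A = Q / v = 226 / 234.3843 = 0.9642 cm^2

Answer: 0.9642 cm^2


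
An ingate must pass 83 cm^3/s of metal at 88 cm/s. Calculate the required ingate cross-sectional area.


Formula: A_ingate = Q / v  (continuity equation)
A = 83 cm^3/s / 88 cm/s = 0.9432 cm^2

Answer: 0.9432 cm^2


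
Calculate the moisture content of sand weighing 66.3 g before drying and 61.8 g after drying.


Formula: MC = (W_wet - W_dry) / W_wet * 100
Water mass = 66.3 - 61.8 = 4.5 g
MC = 4.5 / 66.3 * 100 = 6.7873%

Final answer: 6.7873%


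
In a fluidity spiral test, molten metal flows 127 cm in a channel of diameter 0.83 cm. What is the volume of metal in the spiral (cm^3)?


Formula: V = pi * (d/2)^2 * L  (cylinder volume)
Radius = 0.83/2 = 0.415 cm
V = pi * 0.415^2 * 127 = 68.7147 cm^3


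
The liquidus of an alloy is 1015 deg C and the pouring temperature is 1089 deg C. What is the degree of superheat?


Formula: Superheat = T_pour - T_melt
Superheat = 1089 - 1015 = 74 deg C

Final answer: 74 deg C


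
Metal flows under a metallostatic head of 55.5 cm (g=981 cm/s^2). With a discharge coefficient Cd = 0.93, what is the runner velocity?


Formula: v = Cd * sqrt(2 * g * h)  (Torricelli with discharge coefficient)
2*g*h = 2 * 981 * 55.5 = 108891.0 cm^2/s^2
sqrt(108891.0) = 329.98636 cm/s
v = 0.93 * 329.98636 = 306.8873 cm/s

Final answer: 306.8873 cm/s


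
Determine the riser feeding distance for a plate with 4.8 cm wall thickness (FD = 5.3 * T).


Formula: FD = 5.3 * T  (riser feeding-distance rule)
FD = 5.3 * 4.8 cm = 25.4400 cm

25.4400 cm


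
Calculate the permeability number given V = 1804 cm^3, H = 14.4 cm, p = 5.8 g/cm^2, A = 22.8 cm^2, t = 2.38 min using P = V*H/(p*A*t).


Formula: Permeability Number P = (V * H) / (p * A * t)
Numerator: V * H = 1804 * 14.4 = 25977.6
Denominator: p * A * t = 5.8 * 22.8 * 2.38 = 314.7312
P = 25977.6 / 314.7312 = 82.5390

Final answer: 82.5390


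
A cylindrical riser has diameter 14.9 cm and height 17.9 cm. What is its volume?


Formula: V = pi * (D/2)^2 * H  (cylinder volume)
Radius = D/2 = 14.9/2 = 7.45 cm
V = pi * 7.45^2 * 17.9 = 3121.1558 cm^3

3121.1558 cm^3


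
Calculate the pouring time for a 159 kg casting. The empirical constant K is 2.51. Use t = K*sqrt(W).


Formula: t = K * sqrt(W)
sqrt(W) = sqrt(159) = 12.60952
t = 2.51 * 12.60952 = 31.6499 s

Answer: 31.6499 s


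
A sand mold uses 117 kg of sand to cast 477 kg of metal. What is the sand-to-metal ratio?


Formula: Sand-to-Metal Ratio = W_sand / W_metal
Ratio = 117 kg / 477 kg = 0.2453

Final answer: 0.2453
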